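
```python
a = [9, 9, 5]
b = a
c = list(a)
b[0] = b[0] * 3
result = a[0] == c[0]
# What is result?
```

After line 1: a = [9, 9, 5]
After line 2 (b = a, alias): a = [9, 9, 5], b = [9, 9, 5]
After line 3 (c = list(a) is a copy, new object): c = [9, 9, 5]
After line 4 (b[0] = 9 * 3 = 27; mutates shared a/b): a = b = [27, 9, 5], c = [9, 9, 5]
After line 5 (a[0] = 27, c[0] = 9; result = False)

False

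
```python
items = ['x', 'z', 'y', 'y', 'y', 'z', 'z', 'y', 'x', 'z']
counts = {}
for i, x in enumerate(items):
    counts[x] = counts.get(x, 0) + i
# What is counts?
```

Initial: counts = {}, items = ['x', 'z', 'y', 'y', 'y', 'z', 'z', 'y', 'x', 'z']
i=0, x='x': counts = {'x': 0}
i=1, x='z': counts = {'x': 0, 'z': 1}
i=2, x='y': counts = {'x': 0, 'z': 1, 'y': 2}
i=3, x='y': counts = {'x': 0, 'z': 1, 'y': 5}
i=4, x='y': counts = {'x': 0, 'z': 1, 'y': 9}
i=5, x='z': counts = {'x': 0, 'z': 6, 'y': 9}
i=6, x='z': counts = {'x': 0, 'z': 12, 'y': 9}
i=7, x='y': counts = {'x': 0, 'z': 12, 'y': 16}
i=8, x='x': counts = {'x': 8, 'z': 12, 'y': 16}
i=9, x='z': counts = {'x': 8, 'z': 21, 'y': 16}

{'x': 8, 'z': 21, 'y': 16}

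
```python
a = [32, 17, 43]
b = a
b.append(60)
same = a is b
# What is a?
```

After line 1: a = [32, 17, 43]
After line 2 (b = a is an alias, same object): a = [32, 17, 43], b = [32, 17, 43]
After line 3 (b.append mutates the shared list): a = [32, 17, 43, 60], b = [32, 17, 43, 60]
After line 4 (same = a is b; same object -> True): same = True

[32, 17, 43, 60]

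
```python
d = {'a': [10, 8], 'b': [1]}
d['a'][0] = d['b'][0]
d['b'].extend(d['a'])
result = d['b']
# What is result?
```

After line 1: d = {'a': [10, 8], 'b': [1]}
After line 2 (a[0] = b[0] = 1): d = {'a': [1, 8], 'b': [1]}
After line 3 (b.extend(a) appends [1, 8]): d = {'a': [1, 8], 'b': [1, 1, 8]}
After line 4: result = d['b'] = [1, 1, 8]

[1, 1, 8]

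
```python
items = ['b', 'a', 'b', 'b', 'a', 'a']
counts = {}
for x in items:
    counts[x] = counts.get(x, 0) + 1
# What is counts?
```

Initial: counts = {}, items = ['b', 'a', 'b', 'b', 'a', 'a']
See 'b': counts = {'b': 1}
See 'a': counts = {'b': 1, 'a': 1}
See 'b': counts = {'b': 2, 'a': 1}
See 'b': counts = {'b': 3, 'a': 1}
See 'a': counts = {'b': 3, 'a': 2}
See 'a': counts = {'b': 3, 'a': 3}

{'b': 3, 'a': 3}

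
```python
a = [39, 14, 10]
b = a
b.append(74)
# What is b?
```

After line 1: a = [39, 14, 10]
After line 2 (b = a is an alias, same object): a = [39, 14, 10], b = [39, 14, 10]
After line 3 (b.append mutates the shared list): a = [39, 14, 10, 74], b = [39, 14, 10, 74]

[39, 14, 10, 74]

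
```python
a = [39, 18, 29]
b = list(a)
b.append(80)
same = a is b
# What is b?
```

After line 1: a = [39, 18, 29]
After line 2 (b = list(a) is a shallow copy, new object): a = [39, 18, 29], b = [39, 18, 29]
After line 3 (append only mutates b): a = [39, 18, 29], b = [39, 18, 29, 80]
After line 4 (same = a is b; different objects -> False): same = False

[39, 18, 29, 80]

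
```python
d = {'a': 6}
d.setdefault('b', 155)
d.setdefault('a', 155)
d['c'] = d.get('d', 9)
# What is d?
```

After line 1: d = {'a': 6}
After line 2 (setdefault adds 'b'=155): d = {'a': 6, 'b': 155}
After line 3 (setdefault 'a' no-op, already exists): d = {'a': 6, 'b': 155}
After line 4 (get('d', 9) returns default since 'd' not in d): d = {'a': 6, 'b': 155, 'c': 9}

{'a': 6, 'b': 155, 'c': 9}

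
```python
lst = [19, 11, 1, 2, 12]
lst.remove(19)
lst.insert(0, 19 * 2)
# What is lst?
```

After line 1: lst = [19, 11, 1, 2, 12]
After line 2 (remove first 19): lst = [11, 1, 2, 12]
After line 3 (insert 38 at index 0): lst = [38, 11, 1, 2, 12]

[38, 11, 1, 2, 12]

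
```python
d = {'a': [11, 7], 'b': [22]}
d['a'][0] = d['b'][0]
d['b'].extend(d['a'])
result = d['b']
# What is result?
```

After line 1: d = {'a': [11, 7], 'b': [22]}
After line 2 (a[0] = b[0] = 22): d = {'a': [22, 7], 'b': [22]}
After line 3 (b.extend(a) appends [22, 7]): d = {'a': [22, 7], 'b': [22, 22, 7]}
After line 4: result = d['b'] = [22, 22, 7]

[22, 22, 7]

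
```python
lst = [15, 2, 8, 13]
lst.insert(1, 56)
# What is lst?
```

[15, 56, 2, 8, 13]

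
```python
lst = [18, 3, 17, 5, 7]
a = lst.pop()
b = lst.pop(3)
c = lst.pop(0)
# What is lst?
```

After line 1: lst = [18, 3, 17, 5, 7]
After line 2 (pop() -> a = 7): lst = [18, 3, 17, 5]
After line 3 (pop(3) -> b = 5): lst = [18, 3, 17]
After line 4 (pop(0) -> c = 18): lst = [3, 17]

[3, 17]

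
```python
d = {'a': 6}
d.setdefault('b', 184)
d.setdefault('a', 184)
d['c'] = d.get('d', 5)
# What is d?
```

After line 1: d = {'a': 6}
After line 2 (setdefault adds 'b'=184): d = {'a': 6, 'b': 184}
After line 3 (setdefault 'a' no-op, already exists): d = {'a': 6, 'b': 184}
After line 4 (get('d', 5) returns default since 'd' not in d): d = {'a': 6, 'b': 184, 'c': 5}

{'a': 6, 'b': 184, 'c': 5}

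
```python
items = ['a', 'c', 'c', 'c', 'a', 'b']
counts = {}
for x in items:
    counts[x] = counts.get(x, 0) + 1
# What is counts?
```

Initial: counts = {}, items = ['a', 'c', 'c', 'c', 'a', 'b']
See 'a': counts = {'a': 1}
See 'c': counts = {'a': 1, 'c': 1}
See 'c': counts = {'a': 1, 'c': 2}
See 'c': counts = {'a': 1, 'c': 3}
See 'a': counts = {'a': 2, 'c': 3}
See 'b': counts = {'a': 2, 'c': 3, 'b': 1}

{'a': 2, 'c': 3, 'b': 1}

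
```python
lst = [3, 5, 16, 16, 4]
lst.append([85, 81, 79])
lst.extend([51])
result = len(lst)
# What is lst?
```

After line 1: lst = [3, 5, 16, 16, 4]
After line 2 (append adds [85, 81, 79] as single element): lst = [3, 5, 16, 16, 4, [85, 81, 79]]
After line 3 (extend unpacks [51], adds 51): lst = [3, 5, 16, 16, 4, [85, 81, 79], 51]
After line 4: result = len(lst) = 7

[3, 5, 16, 16, 4, [85, 81, 79], 51]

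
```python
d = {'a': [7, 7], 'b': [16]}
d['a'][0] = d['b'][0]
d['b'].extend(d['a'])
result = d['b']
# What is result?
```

After line 1: d = {'a': [7, 7], 'b': [16]}
After line 2 (a[0] = b[0] = 16): d = {'a': [16, 7], 'b': [16]}
After line 3 (b.extend(a) appends [16, 7]): d = {'a': [16, 7], 'b': [16, 16, 7]}
After line 4: result = d['b'] = [16, 16, 7]

[16, 16, 7]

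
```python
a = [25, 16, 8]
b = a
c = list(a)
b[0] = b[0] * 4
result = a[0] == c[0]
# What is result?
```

After line 1: a = [25, 16, 8]
After line 2 (b = a, alias): a = [25, 16, 8], b = [25, 16, 8]
After line 3 (c = list(a) is a copy, new object): c = [25, 16, 8]
After line 4 (b[0] = 25 * 4 = 100; mutates shared a/b): a = b = [100, 16, 8], c = [25, 16, 8]
After line 5 (a[0] = 100, c[0] = 25; result = False)

False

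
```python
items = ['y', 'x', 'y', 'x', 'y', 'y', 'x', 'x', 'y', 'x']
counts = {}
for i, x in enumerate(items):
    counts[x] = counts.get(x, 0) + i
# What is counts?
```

Initial: counts = {}, items = ['y', 'x', 'y', 'x', 'y', 'y', 'x', 'x', 'y', 'x']
i=0, x='y': counts = {'y': 0}
i=1, x='x': counts = {'y': 0, 'x': 1}
i=2, x='y': counts = {'y': 2, 'x': 1}
i=3, x='x': counts = {'y': 2, 'x': 4}
i=4, x='y': counts = {'y': 6, 'x': 4}
i=5, x='y': counts = {'y': 11, 'x': 4}
i=6, x='x': counts = {'y': 11, 'x': 10}
i=7, x='x': counts = {'y': 11, 'x': 17}
i=8, x='y': counts = {'y': 19, 'x': 17}
i=9, x='x': counts = {'y': 19, 'x': 26}

{'y': 19, 'x': 26}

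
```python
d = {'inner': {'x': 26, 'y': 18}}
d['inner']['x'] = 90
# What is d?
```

After line 1: d = {'inner': {'x': 26, 'y': 18}}
After line 2 (inner x overwritten): d = {'inner': {'x': 90, 'y': 18}}

{'inner': {'x': 90, 'y': 18}}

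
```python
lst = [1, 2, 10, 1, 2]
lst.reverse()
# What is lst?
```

[2, 1, 10, 2, 1]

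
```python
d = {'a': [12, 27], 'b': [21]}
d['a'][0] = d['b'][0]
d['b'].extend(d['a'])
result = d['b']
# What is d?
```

After line 1: d = {'a': [12, 27], 'b': [21]}
After line 2 (a[0] = b[0] = 21): d = {'a': [21, 27], 'b': [21]}
After line 3 (b.extend(a) appends [21, 27]): d = {'a': [21, 27], 'b': [21, 21, 27]}
After line 4: result = d['b'] = [21, 21, 27]

{'a': [21, 27], 'b': [21, 21, 27]}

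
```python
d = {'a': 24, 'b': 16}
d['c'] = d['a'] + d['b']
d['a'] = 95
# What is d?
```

After line 1: d = {'a': 24, 'b': 16}
After line 2 (d['c'] = 24 + 16): d = {'a': 24, 'b': 16, 'c': 40}
After line 3: d = {'a': 95, 'b': 16, 'c': 40}

{'a': 95, 'b': 16, 'c': 40}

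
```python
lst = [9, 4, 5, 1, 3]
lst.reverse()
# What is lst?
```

[3, 1, 5, 4, 9]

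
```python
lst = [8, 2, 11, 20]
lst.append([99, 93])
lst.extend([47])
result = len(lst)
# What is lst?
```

After line 1: lst = [8, 2, 11, 20]
After line 2 (append adds [99, 93] as single element): lst = [8, 2, 11, 20, [99, 93]]
After line 3 (extend unpacks [47], adds 47): lst = [8, 2, 11, 20, [99, 93], 47]
After line 4: result = len(lst) = 6

[8, 2, 11, 20, [99, 93], 47]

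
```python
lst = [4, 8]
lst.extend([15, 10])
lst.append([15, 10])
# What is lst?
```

After line 1: lst = [4, 8]
After line 2 (extend unpacks [15, 10]): lst = [4, 8, 15, 10]
After line 3 (append adds [15, 10] as single element): lst = [4, 8, 15, 10, [15, 10]]

[4, 8, 15, 10, [15, 10]]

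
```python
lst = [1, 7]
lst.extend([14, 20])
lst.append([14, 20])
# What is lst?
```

After line 1: lst = [1, 7]
After line 2 (extend unpacks [14, 20]): lst = [1, 7, 14, 20]
After line 3 (append adds [14, 20] as single element): lst = [1, 7, 14, 20, [14, 20]]

[1, 7, 14, 20, [14, 20]]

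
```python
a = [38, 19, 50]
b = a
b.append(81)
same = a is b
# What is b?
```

After line 1: a = [38, 19, 50]
After line 2 (b = a is an alias, same object): a = [38, 19, 50], b = [38, 19, 50]
After line 3 (b.append mutates the shared list): a = [38, 19, 50, 81], b = [38, 19, 50, 81]
After line 4 (same = a is b; same object -> True): same = True

[38, 19, 50, 81]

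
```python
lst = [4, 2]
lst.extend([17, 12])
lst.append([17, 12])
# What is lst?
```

After line 1: lst = [4, 2]
After line 2 (extend unpacks [17, 12]): lst = [4, 2, 17, 12]
After line 3 (append adds [17, 12] as single element): lst = [4, 2, 17, 12, [17, 12]]

[4, 2, 17, 12, [17, 12]]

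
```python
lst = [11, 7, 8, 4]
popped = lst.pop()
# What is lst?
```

[11, 7, 8]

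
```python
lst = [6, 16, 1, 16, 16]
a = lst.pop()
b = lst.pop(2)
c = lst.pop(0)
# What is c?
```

After line 1: lst = [6, 16, 1, 16, 16]
After line 2 (pop() -> a = 16): lst = [6, 16, 1, 16]
After line 3 (pop(2) -> b = 1): lst = [6, 16, 16]
After line 4 (pop(0) -> c = 6): lst = [16, 16]

6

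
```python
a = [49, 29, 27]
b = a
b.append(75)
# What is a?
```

After line 1: a = [49, 29, 27]
After line 2 (b = a is an alias, same object): a = [49, 29, 27], b = [49, 29, 27]
After line 3 (b.append mutates the shared list): a = [49, 29, 27, 75], b = [49, 29, 27, 75]

[49, 29, 27, 75]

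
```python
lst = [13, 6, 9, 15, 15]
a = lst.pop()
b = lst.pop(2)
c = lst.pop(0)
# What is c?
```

After line 1: lst = [13, 6, 9, 15, 15]
After line 2 (pop() -> a = 15): lst = [13, 6, 9, 15]
After line 3 (pop(2) -> b = 9): lst = [13, 6, 15]
After line 4 (pop(0) -> c = 13): lst = [6, 15]

13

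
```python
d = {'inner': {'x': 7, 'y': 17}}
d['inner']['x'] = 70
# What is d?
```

After line 1: d = {'inner': {'x': 7, 'y': 17}}
After line 2 (inner x overwritten): d = {'inner': {'x': 70, 'y': 17}}

{'inner': {'x': 70, 'y': 17}}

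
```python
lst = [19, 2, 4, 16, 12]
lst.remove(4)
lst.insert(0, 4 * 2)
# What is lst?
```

After line 1: lst = [19, 2, 4, 16, 12]
After line 2 (remove first 4): lst = [19, 2, 16, 12]
After line 3 (insert 8 at index 0): lst = [8, 19, 2, 16, 12]

[8, 19, 2, 16, 12]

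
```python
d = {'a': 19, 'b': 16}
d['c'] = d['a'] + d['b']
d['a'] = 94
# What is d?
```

After line 1: d = {'a': 19, 'b': 16}
After line 2 (d['c'] = 19 + 16): d = {'a': 19, 'b': 16, 'c': 35}
After line 3: d = {'a': 94, 'b': 16, 'c': 35}

{'a': 94, 'b': 16, 'c': 35}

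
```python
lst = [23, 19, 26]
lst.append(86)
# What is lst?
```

[23, 19, 26, 86]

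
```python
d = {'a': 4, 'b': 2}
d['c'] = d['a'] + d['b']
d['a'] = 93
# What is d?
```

After line 1: d = {'a': 4, 'b': 2}
After line 2 (d['c'] = 4 + 2): d = {'a': 4, 'b': 2, 'c': 6}
After line 3: d = {'a': 93, 'b': 2, 'c': 6}

{'a': 93, 'b': 2, 'c': 6}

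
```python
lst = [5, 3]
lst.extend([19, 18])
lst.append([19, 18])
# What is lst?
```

After line 1: lst = [5, 3]
After line 2 (extend unpacks [19, 18]): lst = [5, 3, 19, 18]
After line 3 (append adds [19, 18] as single element): lst = [5, 3, 19, 18, [19, 18]]

[5, 3, 19, 18, [19, 18]]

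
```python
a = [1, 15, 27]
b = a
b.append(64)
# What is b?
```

After line 1: a = [1, 15, 27]
After line 2 (b = a is an alias, same object): a = [1, 15, 27], b = [1, 15, 27]
After line 3 (b.append mutates the shared list): a = [1, 15, 27, 64], b = [1, 15, 27, 64]

[1, 15, 27, 64]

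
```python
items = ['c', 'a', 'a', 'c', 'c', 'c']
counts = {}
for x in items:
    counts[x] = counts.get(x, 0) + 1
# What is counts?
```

Initial: counts = {}, items = ['c', 'a', 'a', 'c', 'c', 'c']
See 'c': counts = {'c': 1}
See 'a': counts = {'c': 1, 'a': 1}
See 'a': counts = {'c': 1, 'a': 2}
See 'c': counts = {'c': 2, 'a': 2}
See 'c': counts = {'c': 3, 'a': 2}
See 'c': counts = {'c': 4, 'a': 2}

{'c': 4, 'a': 2}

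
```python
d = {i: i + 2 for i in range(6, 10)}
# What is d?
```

{6: 8, 7: 9, 8: 10, 9: 11}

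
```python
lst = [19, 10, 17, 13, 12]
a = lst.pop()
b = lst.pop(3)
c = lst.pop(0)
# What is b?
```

After line 1: lst = [19, 10, 17, 13, 12]
After line 2 (pop() -> a = 12): lst = [19, 10, 17, 13]
After line 3 (pop(3) -> b = 13): lst = [19, 10, 17]
After line 4 (pop(0) -> c = 19): lst = [10, 17]

13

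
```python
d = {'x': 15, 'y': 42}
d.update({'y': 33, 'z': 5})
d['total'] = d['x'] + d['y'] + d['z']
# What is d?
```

After line 1: d = {'x': 15, 'y': 42}
After line 2 (y overwritten, z added): d = {'x': 15, 'y': 33, 'z': 5}
After line 3 (total = 15 + 33 + 5 = 53): d = {'x': 15, 'y': 33, 'z': 5, 'total': 53}

{'x': 15, 'y': 33, 'z': 5, 'total': 53}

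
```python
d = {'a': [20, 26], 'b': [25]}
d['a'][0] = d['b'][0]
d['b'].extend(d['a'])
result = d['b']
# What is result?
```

After line 1: d = {'a': [20, 26], 'b': [25]}
After line 2 (a[0] = b[0] = 25): d = {'a': [25, 26], 'b': [25]}
After line 3 (b.extend(a) appends [25, 26]): d = {'a': [25, 26], 'b': [25, 25, 26]}
After line 4: result = d['b'] = [25, 25, 26]

[25, 25, 26]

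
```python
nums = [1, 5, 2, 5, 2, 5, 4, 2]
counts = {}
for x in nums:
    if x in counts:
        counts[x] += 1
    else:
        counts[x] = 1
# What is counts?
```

Initial: counts = {}, nums = [1, 5, 2, 5, 2, 5, 4, 2]
See 1: counts = {1: 1}
See 5: counts = {1: 1, 5: 1}
See 2: counts = {1: 1, 5: 1, 2: 1}
See 5: counts = {1: 1, 5: 2, 2: 1}
See 2: counts = {1: 1, 5: 2, 2: 2}
See 5: counts = {1: 1, 5: 3, 2: 2}
See 4: counts = {1: 1, 5: 3, 2: 2, 4: 1}
See 2: counts = {1: 1, 5: 3, 2: 3, 4: 1}

{1: 1, 5: 3, 2: 3, 4: 1}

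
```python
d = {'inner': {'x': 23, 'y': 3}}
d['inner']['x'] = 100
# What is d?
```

After line 1: d = {'inner': {'x': 23, 'y': 3}}
After line 2 (inner x overwritten): d = {'inner': {'x': 100, 'y': 3}}

{'inner': {'x': 100, 'y': 3}}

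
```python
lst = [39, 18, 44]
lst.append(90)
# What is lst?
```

[39, 18, 44, 90]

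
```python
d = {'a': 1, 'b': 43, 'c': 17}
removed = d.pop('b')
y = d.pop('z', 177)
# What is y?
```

After line 1: d = {'a': 1, 'b': 43, 'c': 17}
After line 2 (pop 'b' returns 43): d = {'a': 1, 'c': 17}, removed = 43
After line 3 (pop 'z' missing, returns default 177): d = {'a': 1, 'c': 17}, y = 177

177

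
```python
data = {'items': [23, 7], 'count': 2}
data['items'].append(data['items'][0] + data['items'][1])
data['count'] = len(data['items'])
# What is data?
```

After line 1: data = {'items': [23, 7], 'count': 2}
After line 2 (append 23 + 7 = 30): data = {'items': [23, 7, 30], 'count': 2}
After line 3 (count = len(items) = 3): data = {'items': [23, 7, 30], 'count': 3}

{'items': [23, 7, 30], 'count': 3}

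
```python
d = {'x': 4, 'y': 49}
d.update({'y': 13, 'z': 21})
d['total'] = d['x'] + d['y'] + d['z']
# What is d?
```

After line 1: d = {'x': 4, 'y': 49}
After line 2 (y overwritten, z added): d = {'x': 4, 'y': 13, 'z': 21}
After line 3 (total = 4 + 13 + 21 = 38): d = {'x': 4, 'y': 13, 'z': 21, 'total': 38}

{'x': 4, 'y': 13, 'z': 21, 'total': 38}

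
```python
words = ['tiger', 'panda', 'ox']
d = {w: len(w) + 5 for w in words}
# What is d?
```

{'tiger': 10, 'panda': 10, 'ox': 7}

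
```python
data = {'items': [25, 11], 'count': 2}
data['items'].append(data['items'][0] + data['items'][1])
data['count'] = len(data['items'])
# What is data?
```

After line 1: data = {'items': [25, 11], 'count': 2}
After line 2 (append 25 + 11 = 36): data = {'items': [25, 11, 36], 'count': 2}
After line 3 (count = len(items) = 3): data = {'items': [25, 11, 36], 'count': 3}

{'items': [25, 11, 36], 'count': 3}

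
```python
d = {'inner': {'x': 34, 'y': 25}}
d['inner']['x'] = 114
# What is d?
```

After line 1: d = {'inner': {'x': 34, 'y': 25}}
After line 2 (inner x overwritten): d = {'inner': {'x': 114, 'y': 25}}

{'inner': {'x': 114, 'y': 25}}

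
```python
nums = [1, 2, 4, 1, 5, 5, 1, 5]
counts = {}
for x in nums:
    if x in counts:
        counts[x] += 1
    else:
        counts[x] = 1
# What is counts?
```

Initial: counts = {}, nums = [1, 2, 4, 1, 5, 5, 1, 5]
See 1: counts = {1: 1}
See 2: counts = {1: 1, 2: 1}
See 4: counts = {1: 1, 2: 1, 4: 1}
See 1: counts = {1: 2, 2: 1, 4: 1}
See 5: counts = {1: 2, 2: 1, 4: 1, 5: 1}
See 5: counts = {1: 2, 2: 1, 4: 1, 5: 2}
See 1: counts = {1: 3, 2: 1, 4: 1, 5: 2}
See 5: counts = {1: 3, 2: 1, 4: 1, 5: 3}

{1: 3, 2: 1, 4: 1, 5: 3}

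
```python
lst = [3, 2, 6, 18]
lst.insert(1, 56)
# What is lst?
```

[3, 56, 2, 6, 18]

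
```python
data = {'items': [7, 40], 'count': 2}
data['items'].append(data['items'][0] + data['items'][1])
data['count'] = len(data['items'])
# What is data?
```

After line 1: data = {'items': [7, 40], 'count': 2}
After line 2 (append 7 + 40 = 47): data = {'items': [7, 40, 47], 'count': 2}
After line 3 (count = len(items) = 3): data = {'items': [7, 40, 47], 'count': 3}

{'items': [7, 40, 47], 'count': 3}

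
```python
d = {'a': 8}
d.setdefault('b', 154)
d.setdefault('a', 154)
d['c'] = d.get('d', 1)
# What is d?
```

After line 1: d = {'a': 8}
After line 2 (setdefault adds 'b'=154): d = {'a': 8, 'b': 154}
After line 3 (setdefault 'a' no-op, already exists): d = {'a': 8, 'b': 154}
After line 4 (get('d', 1) returns default since 'd' not in d): d = {'a': 8, 'b': 154, 'c': 1}

{'a': 8, 'b': 154, 'c': 1}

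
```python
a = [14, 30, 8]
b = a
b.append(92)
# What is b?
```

After line 1: a = [14, 30, 8]
After line 2 (b = a is an alias, same object): a = [14, 30, 8], b = [14, 30, 8]
After line 3 (b.append mutates the shared list): a = [14, 30, 8, 92], b = [14, 30, 8, 92]

[14, 30, 8, 92]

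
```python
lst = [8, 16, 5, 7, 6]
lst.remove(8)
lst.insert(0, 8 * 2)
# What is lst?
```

After line 1: lst = [8, 16, 5, 7, 6]
After line 2 (remove first 8): lst = [16, 5, 7, 6]
After line 3 (insert 16 at index 0): lst = [16, 16, 5, 7, 6]

[16, 16, 5, 7, 6]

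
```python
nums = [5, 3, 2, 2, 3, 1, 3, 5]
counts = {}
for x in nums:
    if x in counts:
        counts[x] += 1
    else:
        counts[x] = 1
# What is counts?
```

Initial: counts = {}, nums = [5, 3, 2, 2, 3, 1, 3, 5]
See 5: counts = {5: 1}
See 3: counts = {5: 1, 3: 1}
See 2: counts = {5: 1, 3: 1, 2: 1}
See 2: counts = {5: 1, 3: 1, 2: 2}
See 3: counts = {5: 1, 3: 2, 2: 2}
See 1: counts = {5: 1, 3: 2, 2: 2, 1: 1}
See 3: counts = {5: 1, 3: 3, 2: 2, 1: 1}
See 5: counts = {5: 2, 3: 3, 2: 2, 1: 1}

{5: 2, 3: 3, 2: 2, 1: 1}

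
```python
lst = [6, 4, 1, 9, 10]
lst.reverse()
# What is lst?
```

[10, 9, 1, 4, 6]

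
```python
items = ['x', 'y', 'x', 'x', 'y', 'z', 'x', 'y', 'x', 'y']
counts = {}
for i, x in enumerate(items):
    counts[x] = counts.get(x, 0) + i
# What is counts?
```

Initial: counts = {}, items = ['x', 'y', 'x', 'x', 'y', 'z', 'x', 'y', 'x', 'y']
i=0, x='x': counts = {'x': 0}
i=1, x='y': counts = {'x': 0, 'y': 1}
i=2, x='x': counts = {'x': 2, 'y': 1}
i=3, x='x': counts = {'x': 5, 'y': 1}
i=4, x='y': counts = {'x': 5, 'y': 5}
i=5, x='z': counts = {'x': 5, 'y': 5, 'z': 5}
i=6, x='x': counts = {'x': 11, 'y': 5, 'z': 5}
i=7, x='y': counts = {'x': 11, 'y': 12, 'z': 5}
i=8, x='x': counts = {'x': 19, 'y': 12, 'z': 5}
i=9, x='y': counts = {'x': 19, 'y': 21, 'z': 5}

{'x': 19, 'y': 21, 'z': 5}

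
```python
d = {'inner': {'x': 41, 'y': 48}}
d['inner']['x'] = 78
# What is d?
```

After line 1: d = {'inner': {'x': 41, 'y': 48}}
After line 2 (inner x overwritten): d = {'inner': {'x': 78, 'y': 48}}

{'inner': {'x': 78, 'y': 48}}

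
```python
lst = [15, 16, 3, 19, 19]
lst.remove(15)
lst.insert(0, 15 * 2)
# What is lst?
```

After line 1: lst = [15, 16, 3, 19, 19]
After line 2 (remove first 15): lst = [16, 3, 19, 19]
After line 3 (insert 30 at index 0): lst = [30, 16, 3, 19, 19]

[30, 16, 3, 19, 19]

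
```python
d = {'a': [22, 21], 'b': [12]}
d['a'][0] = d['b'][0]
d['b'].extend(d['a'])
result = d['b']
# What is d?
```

After line 1: d = {'a': [22, 21], 'b': [12]}
After line 2 (a[0] = b[0] = 12): d = {'a': [12, 21], 'b': [12]}
After line 3 (b.extend(a) appends [12, 21]): d = {'a': [12, 21], 'b': [12, 12, 21]}
After line 4: result = d['b'] = [12, 12, 21]

{'a': [12, 21], 'b': [12, 12, 21]}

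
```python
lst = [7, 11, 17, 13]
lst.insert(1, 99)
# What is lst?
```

[7, 99, 11, 17, 13]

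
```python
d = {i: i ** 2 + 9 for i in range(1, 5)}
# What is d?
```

{1: 10, 2: 13, 3: 18, 4: 25}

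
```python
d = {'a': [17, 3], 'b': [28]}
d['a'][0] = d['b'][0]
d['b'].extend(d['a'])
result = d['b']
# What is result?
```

After line 1: d = {'a': [17, 3], 'b': [28]}
After line 2 (a[0] = b[0] = 28): d = {'a': [28, 3], 'b': [28]}
After line 3 (b.extend(a) appends [28, 3]): d = {'a': [28, 3], 'b': [28, 28, 3]}
After line 4: result = d['b'] = [28, 28, 3]

[28, 28, 3]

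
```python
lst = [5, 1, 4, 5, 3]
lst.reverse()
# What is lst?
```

[3, 5, 4, 1, 5]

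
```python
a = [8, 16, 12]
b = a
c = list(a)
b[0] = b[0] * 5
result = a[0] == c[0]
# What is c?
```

After line 1: a = [8, 16, 12]
After line 2 (b = a, alias): a = [8, 16, 12], b = [8, 16, 12]
After line 3 (c = list(a) is a copy, new object): c = [8, 16, 12]
After line 4 (b[0] = 8 * 5 = 40; mutates shared a/b): a = b = [40, 16, 12], c = [8, 16, 12]
After line 5 (a[0] = 40, c[0] = 8; result = False)

[8, 16, 12]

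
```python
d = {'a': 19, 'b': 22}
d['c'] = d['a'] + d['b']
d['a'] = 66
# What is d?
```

After line 1: d = {'a': 19, 'b': 22}
After line 2 (d['c'] = 19 + 22): d = {'a': 19, 'b': 22, 'c': 41}
After line 3: d = {'a': 66, 'b': 22, 'c': 41}

{'a': 66, 'b': 22, 'c': 41}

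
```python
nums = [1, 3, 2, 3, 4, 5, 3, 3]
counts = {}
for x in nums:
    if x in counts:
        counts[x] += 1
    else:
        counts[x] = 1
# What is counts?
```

Initial: counts = {}, nums = [1, 3, 2, 3, 4, 5, 3, 3]
See 1: counts = {1: 1}
See 3: counts = {1: 1, 3: 1}
See 2: counts = {1: 1, 3: 1, 2: 1}
See 3: counts = {1: 1, 3: 2, 2: 1}
See 4: counts = {1: 1, 3: 2, 2: 1, 4: 1}
See 5: counts = {1: 1, 3: 2, 2: 1, 4: 1, 5: 1}
See 3: counts = {1: 1, 3: 3, 2: 1, 4: 1, 5: 1}
See 3: counts = {1: 1, 3: 4, 2: 1, 4: 1, 5: 1}

{1: 1, 3: 4, 2: 1, 4: 1, 5: 1}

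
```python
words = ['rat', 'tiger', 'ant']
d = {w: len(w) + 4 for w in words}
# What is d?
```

{'rat': 7, 'tiger': 9, 'ant': 7}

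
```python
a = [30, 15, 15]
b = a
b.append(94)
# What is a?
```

After line 1: a = [30, 15, 15]
After line 2 (b = a is an alias, same object): a = [30, 15, 15], b = [30, 15, 15]
After line 3 (b.append mutates the shared list): a = [30, 15, 15, 94], b = [30, 15, 15, 94]

[30, 15, 15, 94]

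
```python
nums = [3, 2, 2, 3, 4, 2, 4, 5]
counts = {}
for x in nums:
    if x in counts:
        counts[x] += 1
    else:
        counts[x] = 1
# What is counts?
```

Initial: counts = {}, nums = [3, 2, 2, 3, 4, 2, 4, 5]
See 3: counts = {3: 1}
See 2: counts = {3: 1, 2: 1}
See 2: counts = {3: 1, 2: 2}
See 3: counts = {3: 2, 2: 2}
See 4: counts = {3: 2, 2: 2, 4: 1}
See 2: counts = {3: 2, 2: 3, 4: 1}
See 4: counts = {3: 2, 2: 3, 4: 2}
See 5: counts = {3: 2, 2: 3, 4: 2, 5: 1}

{3: 2, 2: 3, 4: 2, 5: 1}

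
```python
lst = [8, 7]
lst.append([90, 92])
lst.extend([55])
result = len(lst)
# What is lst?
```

After line 1: lst = [8, 7]
After line 2 (append adds [90, 92] as single element): lst = [8, 7, [90, 92]]
After line 3 (extend unpacks [55], adds 55): lst = [8, 7, [90, 92], 55]
After line 4: result = len(lst) = 4

[8, 7, [90, 92], 55]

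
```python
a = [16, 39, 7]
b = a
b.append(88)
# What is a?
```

After line 1: a = [16, 39, 7]
After line 2 (b = a is an alias, same object): a = [16, 39, 7], b = [16, 39, 7]
After line 3 (b.append mutates the shared list): a = [16, 39, 7, 88], b = [16, 39, 7, 88]

[16, 39, 7, 88]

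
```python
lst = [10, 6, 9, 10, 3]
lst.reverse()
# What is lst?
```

[3, 10, 9, 6, 10]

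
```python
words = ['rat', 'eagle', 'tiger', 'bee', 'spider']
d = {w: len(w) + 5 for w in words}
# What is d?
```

{'rat': 8, 'eagle': 10, 'tiger': 10, 'bee': 8, 'spider': 11}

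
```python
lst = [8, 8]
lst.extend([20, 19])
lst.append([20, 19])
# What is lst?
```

After line 1: lst = [8, 8]
After line 2 (extend unpacks [20, 19]): lst = [8, 8, 20, 19]
After line 3 (append adds [20, 19] as single element): lst = [8, 8, 20, 19, [20, 19]]

[8, 8, 20, 19, [20, 19]]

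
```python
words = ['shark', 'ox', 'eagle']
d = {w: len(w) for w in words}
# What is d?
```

{'shark': 5, 'ox': 2, 'eagle': 5}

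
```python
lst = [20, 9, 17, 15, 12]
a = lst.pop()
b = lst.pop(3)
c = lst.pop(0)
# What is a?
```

After line 1: lst = [20, 9, 17, 15, 12]
After line 2 (pop() -> a = 12): lst = [20, 9, 17, 15]
After line 3 (pop(3) -> b = 15): lst = [20, 9, 17]
After line 4 (pop(0) -> c = 20): lst = [9, 17]

12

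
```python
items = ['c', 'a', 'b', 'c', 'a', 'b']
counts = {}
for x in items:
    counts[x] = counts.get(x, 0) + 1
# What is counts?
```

Initial: counts = {}, items = ['c', 'a', 'b', 'c', 'a', 'b']
See 'c': counts = {'c': 1}
See 'a': counts = {'c': 1, 'a': 1}
See 'b': counts = {'c': 1, 'a': 1, 'b': 1}
See 'c': counts = {'c': 2, 'a': 1, 'b': 1}
See 'a': counts = {'c': 2, 'a': 2, 'b': 1}
See 'b': counts = {'c': 2, 'a': 2, 'b': 2}

{'c': 2, 'a': 2, 'b': 2}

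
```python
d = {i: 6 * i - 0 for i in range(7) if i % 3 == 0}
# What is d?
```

{0: 0, 3: 18, 6: 36}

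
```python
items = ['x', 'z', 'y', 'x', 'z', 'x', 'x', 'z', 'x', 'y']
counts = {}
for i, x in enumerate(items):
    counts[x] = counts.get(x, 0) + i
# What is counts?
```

Initial: counts = {}, items = ['x', 'z', 'y', 'x', 'z', 'x', 'x', 'z', 'x', 'y']
i=0, x='x': counts = {'x': 0}
i=1, x='z': counts = {'x': 0, 'z': 1}
i=2, x='y': counts = {'x': 0, 'z': 1, 'y': 2}
i=3, x='x': counts = {'x': 3, 'z': 1, 'y': 2}
i=4, x='z': counts = {'x': 3, 'z': 5, 'y': 2}
i=5, x='x': counts = {'x': 8, 'z': 5, 'y': 2}
i=6, x='x': counts = {'x': 14, 'z': 5, 'y': 2}
i=7, x='z': counts = {'x': 14, 'z': 12, 'y': 2}
i=8, x='x': counts = {'x': 22, 'z': 12, 'y': 2}
i=9, x='y': counts = {'x': 22, 'z': 12, 'y': 11}

{'x': 22, 'z': 12, 'y': 11}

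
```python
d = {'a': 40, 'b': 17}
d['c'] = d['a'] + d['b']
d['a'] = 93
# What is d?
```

After line 1: d = {'a': 40, 'b': 17}
After line 2 (d['c'] = 40 + 17): d = {'a': 40, 'b': 17, 'c': 57}
After line 3: d = {'a': 93, 'b': 17, 'c': 57}

{'a': 93, 'b': 17, 'c': 57}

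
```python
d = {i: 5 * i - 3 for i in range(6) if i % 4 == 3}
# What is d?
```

{3: 12}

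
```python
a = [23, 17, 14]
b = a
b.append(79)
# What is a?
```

After line 1: a = [23, 17, 14]
After line 2 (b = a is an alias, same object): a = [23, 17, 14], b = [23, 17, 14]
After line 3 (b.append mutates the shared list): a = [23, 17, 14, 79], b = [23, 17, 14, 79]

[23, 17, 14, 79]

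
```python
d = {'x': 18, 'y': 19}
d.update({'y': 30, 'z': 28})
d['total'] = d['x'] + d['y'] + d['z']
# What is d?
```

After line 1: d = {'x': 18, 'y': 19}
After line 2 (y overwritten, z added): d = {'x': 18, 'y': 30, 'z': 28}
After line 3 (total = 18 + 30 + 28 = 76): d = {'x': 18, 'y': 30, 'z': 28, 'total': 76}

{'x': 18, 'y': 30, 'z': 28, 'total': 76}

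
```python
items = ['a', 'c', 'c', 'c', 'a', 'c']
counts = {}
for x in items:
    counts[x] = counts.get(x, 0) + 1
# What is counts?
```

Initial: counts = {}, items = ['a', 'c', 'c', 'c', 'a', 'c']
See 'a': counts = {'a': 1}
See 'c': counts = {'a': 1, 'c': 1}
See 'c': counts = {'a': 1, 'c': 2}
See 'c': counts = {'a': 1, 'c': 3}
See 'a': counts = {'a': 2, 'c': 3}
See 'c': counts = {'a': 2, 'c': 4}

{'a': 2, 'c': 4}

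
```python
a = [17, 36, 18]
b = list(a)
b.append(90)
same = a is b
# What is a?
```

After line 1: a = [17, 36, 18]
After line 2 (b = list(a) is a shallow copy, new object): a = [17, 36, 18], b = [17, 36, 18]
After line 3 (append only mutates b): a = [17, 36, 18], b = [17, 36, 18, 90]
After line 4 (same = a is b; different objects -> False): same = False

[17, 36, 18]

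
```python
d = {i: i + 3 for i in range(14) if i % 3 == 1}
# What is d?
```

{1: 4, 4: 7, 7: 10, 10: 13, 13: 16}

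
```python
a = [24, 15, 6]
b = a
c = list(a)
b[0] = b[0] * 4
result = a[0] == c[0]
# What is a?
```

After line 1: a = [24, 15, 6]
After line 2 (b = a, alias): a = [24, 15, 6], b = [24, 15, 6]
After line 3 (c = list(a) is a copy, new object): c = [24, 15, 6]
After line 4 (b[0] = 24 * 4 = 96; mutates shared a/b): a = b = [96, 15, 6], c = [24, 15, 6]
After line 5 (a[0] = 96, c[0] = 24; result = False)

[96, 15, 6]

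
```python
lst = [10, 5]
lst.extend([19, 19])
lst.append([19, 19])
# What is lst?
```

After line 1: lst = [10, 5]
After line 2 (extend unpacks [19, 19]): lst = [10, 5, 19, 19]
After line 3 (append adds [19, 19] as single element): lst = [10, 5, 19, 19, [19, 19]]

[10, 5, 19, 19, [19, 19]]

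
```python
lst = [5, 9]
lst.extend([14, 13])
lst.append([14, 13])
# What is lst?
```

After line 1: lst = [5, 9]
After line 2 (extend unpacks [14, 13]): lst = [5, 9, 14, 13]
After line 3 (append adds [14, 13] as single element): lst = [5, 9, 14, 13, [14, 13]]

[5, 9, 14, 13, [14, 13]]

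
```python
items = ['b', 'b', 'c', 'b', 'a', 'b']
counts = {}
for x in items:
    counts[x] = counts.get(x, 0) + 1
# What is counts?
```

Initial: counts = {}, items = ['b', 'b', 'c', 'b', 'a', 'b']
See 'b': counts = {'b': 1}
See 'b': counts = {'b': 2}
See 'c': counts = {'b': 2, 'c': 1}
See 'b': counts = {'b': 3, 'c': 1}
See 'a': counts = {'b': 3, 'c': 1, 'a': 1}
See 'b': counts = {'b': 4, 'c': 1, 'a': 1}

{'b': 4, 'c': 1, 'a': 1}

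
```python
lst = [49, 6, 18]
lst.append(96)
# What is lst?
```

[49, 6, 18, 96]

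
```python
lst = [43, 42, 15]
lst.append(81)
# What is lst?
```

[43, 42, 15, 81]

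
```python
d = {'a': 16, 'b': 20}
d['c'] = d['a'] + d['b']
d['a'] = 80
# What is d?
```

After line 1: d = {'a': 16, 'b': 20}
After line 2 (d['c'] = 16 + 20): d = {'a': 16, 'b': 20, 'c': 36}
After line 3: d = {'a': 80, 'b': 20, 'c': 36}

{'a': 80, 'b': 20, 'c': 36}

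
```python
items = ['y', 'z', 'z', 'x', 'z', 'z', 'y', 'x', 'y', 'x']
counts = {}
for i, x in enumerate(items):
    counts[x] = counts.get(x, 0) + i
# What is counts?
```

Initial: counts = {}, items = ['y', 'z', 'z', 'x', 'z', 'z', 'y', 'x', 'y', 'x']
i=0, x='y': counts = {'y': 0}
i=1, x='z': counts = {'y': 0, 'z': 1}
i=2, x='z': counts = {'y': 0, 'z': 3}
i=3, x='x': counts = {'y': 0, 'z': 3, 'x': 3}
i=4, x='z': counts = {'y': 0, 'z': 7, 'x': 3}
i=5, x='z': counts = {'y': 0, 'z': 12, 'x': 3}
i=6, x='y': counts = {'y': 6, 'z': 12, 'x': 3}
i=7, x='x': counts = {'y': 6, 'z': 12, 'x': 10}
i=8, x='y': counts = {'y': 14, 'z': 12, 'x': 10}
i=9, x='x': counts = {'y': 14, 'z': 12, 'x': 19}

{'y': 14, 'z': 12, 'x': 19}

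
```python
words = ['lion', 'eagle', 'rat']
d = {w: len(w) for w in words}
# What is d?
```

{'lion': 4, 'eagle': 5, 'rat': 3}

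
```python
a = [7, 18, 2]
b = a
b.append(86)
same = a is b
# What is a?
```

After line 1: a = [7, 18, 2]
After line 2 (b = a is an alias, same object): a = [7, 18, 2], b = [7, 18, 2]
After line 3 (b.append mutates the shared list): a = [7, 18, 2, 86], b = [7, 18, 2, 86]
After line 4 (same = a is b; same object -> True): same = True

[7, 18, 2, 86]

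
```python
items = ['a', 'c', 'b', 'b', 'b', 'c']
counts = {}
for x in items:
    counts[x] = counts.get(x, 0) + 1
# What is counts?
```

Initial: counts = {}, items = ['a', 'c', 'b', 'b', 'b', 'c']
See 'a': counts = {'a': 1}
See 'c': counts = {'a': 1, 'c': 1}
See 'b': counts = {'a': 1, 'c': 1, 'b': 1}
See 'b': counts = {'a': 1, 'c': 1, 'b': 2}
See 'b': counts = {'a': 1, 'c': 1, 'b': 3}
See 'c': counts = {'a': 1, 'c': 2, 'b': 3}

{'a': 1, 'c': 2, 'b': 3}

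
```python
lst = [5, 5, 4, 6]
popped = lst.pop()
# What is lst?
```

[5, 5, 4]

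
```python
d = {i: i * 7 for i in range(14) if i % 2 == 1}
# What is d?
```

{1: 7, 3: 21, 5: 35, 7: 49, 9: 63, 11: 77, 13: 91}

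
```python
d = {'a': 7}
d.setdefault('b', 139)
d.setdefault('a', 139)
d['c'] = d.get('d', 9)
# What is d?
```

After line 1: d = {'a': 7}
After line 2 (setdefault adds 'b'=139): d = {'a': 7, 'b': 139}
After line 3 (setdefault 'a' no-op, already exists): d = {'a': 7, 'b': 139}
After line 4 (get('d', 9) returns default since 'd' not in d): d = {'a': 7, 'b': 139, 'c': 9}

{'a': 7, 'b': 139, 'c': 9}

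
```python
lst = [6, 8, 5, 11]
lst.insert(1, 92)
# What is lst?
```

[6, 92, 8, 5, 11]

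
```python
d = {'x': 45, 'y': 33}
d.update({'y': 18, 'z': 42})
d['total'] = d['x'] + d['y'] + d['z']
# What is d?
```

After line 1: d = {'x': 45, 'y': 33}
After line 2 (y overwritten, z added): d = {'x': 45, 'y': 18, 'z': 42}
After line 3 (total = 45 + 18 + 42 = 105): d = {'x': 45, 'y': 18, 'z': 42, 'total': 105}

{'x': 45, 'y': 18, 'z': 42, 'total': 105}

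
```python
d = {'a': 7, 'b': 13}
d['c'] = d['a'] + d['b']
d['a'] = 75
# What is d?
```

After line 1: d = {'a': 7, 'b': 13}
After line 2 (d['c'] = 7 + 13): d = {'a': 7, 'b': 13, 'c': 20}
After line 3: d = {'a': 75, 'b': 13, 'c': 20}

{'a': 75, 'b': 13, 'c': 20}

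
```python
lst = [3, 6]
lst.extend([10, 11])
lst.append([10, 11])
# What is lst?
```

After line 1: lst = [3, 6]
After line 2 (extend unpacks [10, 11]): lst = [3, 6, 10, 11]
After line 3 (append adds [10, 11] as single element): lst = [3, 6, 10, 11, [10, 11]]

[3, 6, 10, 11, [10, 11]]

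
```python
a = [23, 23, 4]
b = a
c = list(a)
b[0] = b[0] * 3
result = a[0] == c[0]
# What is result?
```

After line 1: a = [23, 23, 4]
After line 2 (b = a, alias): a = [23, 23, 4], b = [23, 23, 4]
After line 3 (c = list(a) is a copy, new object): c = [23, 23, 4]
After line 4 (b[0] = 23 * 3 = 69; mutates shared a/b): a = b = [69, 23, 4], c = [23, 23, 4]
After line 5 (a[0] = 69, c[0] = 23; result = False)

False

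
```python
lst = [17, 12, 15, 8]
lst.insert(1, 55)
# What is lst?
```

[17, 55, 12, 15, 8]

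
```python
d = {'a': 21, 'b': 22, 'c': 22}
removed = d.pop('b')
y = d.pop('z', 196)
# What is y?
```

After line 1: d = {'a': 21, 'b': 22, 'c': 22}
After line 2 (pop 'b' returns 22): d = {'a': 21, 'c': 22}, removed = 22
After line 3 (pop 'z' missing, returns default 196): d = {'a': 21, 'c': 22}, y = 196

196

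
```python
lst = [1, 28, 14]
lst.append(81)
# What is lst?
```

[1, 28, 14, 81]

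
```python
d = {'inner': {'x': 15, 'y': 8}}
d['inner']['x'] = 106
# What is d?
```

After line 1: d = {'inner': {'x': 15, 'y': 8}}
After line 2 (inner x overwritten): d = {'inner': {'x': 106, 'y': 8}}

{'inner': {'x': 106, 'y': 8}}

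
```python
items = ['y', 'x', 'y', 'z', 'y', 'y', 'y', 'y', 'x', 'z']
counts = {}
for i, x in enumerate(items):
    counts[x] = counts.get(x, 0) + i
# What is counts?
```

Initial: counts = {}, items = ['y', 'x', 'y', 'z', 'y', 'y', 'y', 'y', 'x', 'z']
i=0, x='y': counts = {'y': 0}
i=1, x='x': counts = {'y': 0, 'x': 1}
i=2, x='y': counts = {'y': 2, 'x': 1}
i=3, x='z': counts = {'y': 2, 'x': 1, 'z': 3}
i=4, x='y': counts = {'y': 6, 'x': 1, 'z': 3}
i=5, x='y': counts = {'y': 11, 'x': 1, 'z': 3}
i=6, x='y': counts = {'y': 17, 'x': 1, 'z': 3}
i=7, x='y': counts = {'y': 24, 'x': 1, 'z': 3}
i=8, x='x': counts = {'y': 24, 'x': 9, 'z': 3}
i=9, x='z': counts = {'y': 24, 'x': 9, 'z': 12}

{'y': 24, 'x': 9, 'z': 12}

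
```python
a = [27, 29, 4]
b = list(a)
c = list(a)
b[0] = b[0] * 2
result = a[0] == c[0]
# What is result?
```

After line 1: a = [27, 29, 4]
After line 2 (b = list(a), copy): a = [27, 29, 4], b = [27, 29, 4]
After line 3 (c = list(a) is a copy, new object): c = [27, 29, 4]
After line 4 (b[0] = 27 * 2 = 54; only b mutates (copy)): a = [27, 29, 4], b = [54, 29, 4], c = [27, 29, 4]
After line 5 (a[0] = 27, c[0] = 27; result = True)

True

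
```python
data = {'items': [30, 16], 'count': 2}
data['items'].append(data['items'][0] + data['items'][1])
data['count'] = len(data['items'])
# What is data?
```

After line 1: data = {'items': [30, 16], 'count': 2}
After line 2 (append 30 + 16 = 46): data = {'items': [30, 16, 46], 'count': 2}
After line 3 (count = len(items) = 3): data = {'items': [30, 16, 46], 'count': 3}

{'items': [30, 16, 46], 'count': 3}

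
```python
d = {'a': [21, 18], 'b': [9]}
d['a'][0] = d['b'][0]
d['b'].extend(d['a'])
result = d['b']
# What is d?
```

After line 1: d = {'a': [21, 18], 'b': [9]}
After line 2 (a[0] = b[0] = 9): d = {'a': [9, 18], 'b': [9]}
After line 3 (b.extend(a) appends [9, 18]): d = {'a': [9, 18], 'b': [9, 9, 18]}
After line 4: result = d['b'] = [9, 9, 18]

{'a': [9, 18], 'b': [9, 9, 18]}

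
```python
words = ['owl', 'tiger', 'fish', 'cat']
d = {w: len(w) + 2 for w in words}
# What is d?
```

{'owl': 5, 'tiger': 7, 'fish': 6, 'cat': 5}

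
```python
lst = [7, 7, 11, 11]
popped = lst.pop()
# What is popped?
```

11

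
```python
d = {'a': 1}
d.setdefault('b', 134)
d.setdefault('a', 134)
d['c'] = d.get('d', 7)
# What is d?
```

After line 1: d = {'a': 1}
After line 2 (setdefault adds 'b'=134): d = {'a': 1, 'b': 134}
After line 3 (setdefault 'a' no-op, already exists): d = {'a': 1, 'b': 134}
After line 4 (get('d', 7) returns default since 'd' not in d): d = {'a': 1, 'b': 134, 'c': 7}

{'a': 1, 'b': 134, 'c': 7}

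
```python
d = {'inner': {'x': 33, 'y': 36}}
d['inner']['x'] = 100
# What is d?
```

After line 1: d = {'inner': {'x': 33, 'y': 36}}
After line 2 (inner x overwritten): d = {'inner': {'x': 100, 'y': 36}}

{'inner': {'x': 100, 'y': 36}}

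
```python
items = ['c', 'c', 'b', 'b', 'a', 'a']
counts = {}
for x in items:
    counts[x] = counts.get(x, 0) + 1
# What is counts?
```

Initial: counts = {}, items = ['c', 'c', 'b', 'b', 'a', 'a']
See 'c': counts = {'c': 1}
See 'c': counts = {'c': 2}
See 'b': counts = {'c': 2, 'b': 1}
See 'b': counts = {'c': 2, 'b': 2}
See 'a': counts = {'c': 2, 'b': 2, 'a': 1}
See 'a': counts = {'c': 2, 'b': 2, 'a': 2}

{'c': 2, 'b': 2, 'a': 2}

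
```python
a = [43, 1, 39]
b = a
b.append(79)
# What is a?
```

After line 1: a = [43, 1, 39]
After line 2 (b = a is an alias, same object): a = [43, 1, 39], b = [43, 1, 39]
After line 3 (b.append mutates the shared list): a = [43, 1, 39, 79], b = [43, 1, 39, 79]

[43, 1, 39, 79]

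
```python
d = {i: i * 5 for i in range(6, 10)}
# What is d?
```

{6: 30, 7: 35, 8: 40, 9: 45}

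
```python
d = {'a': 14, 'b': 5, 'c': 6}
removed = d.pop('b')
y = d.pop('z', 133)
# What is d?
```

After line 1: d = {'a': 14, 'b': 5, 'c': 6}
After line 2 (pop 'b' returns 5): d = {'a': 14, 'c': 6}, removed = 5
After line 3 (pop 'z' missing, returns default 133): d = {'a': 14, 'c': 6}, y = 133

{'a': 14, 'c': 6}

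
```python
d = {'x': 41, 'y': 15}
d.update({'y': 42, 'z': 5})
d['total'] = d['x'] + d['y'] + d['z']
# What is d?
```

After line 1: d = {'x': 41, 'y': 15}
After line 2 (y overwritten, z added): d = {'x': 41, 'y': 42, 'z': 5}
After line 3 (total = 41 + 42 + 5 = 88): d = {'x': 41, 'y': 42, 'z': 5, 'total': 88}

{'x': 41, 'y': 42, 'z': 5, 'total': 88}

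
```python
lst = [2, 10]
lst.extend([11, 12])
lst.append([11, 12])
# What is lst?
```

After line 1: lst = [2, 10]
After line 2 (extend unpacks [11, 12]): lst = [2, 10, 11, 12]
After line 3 (append adds [11, 12] as single element): lst = [2, 10, 11, 12, [11, 12]]

[2, 10, 11, 12, [11, 12]]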